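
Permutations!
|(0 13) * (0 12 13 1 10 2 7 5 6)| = 14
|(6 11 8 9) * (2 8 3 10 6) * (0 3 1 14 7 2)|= 11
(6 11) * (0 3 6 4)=[3, 1, 2, 6, 0, 5, 11, 7, 8, 9, 10, 4]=(0 3 6 11 4)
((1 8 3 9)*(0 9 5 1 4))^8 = ((0 9 4)(1 8 3 5))^8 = (0 4 9)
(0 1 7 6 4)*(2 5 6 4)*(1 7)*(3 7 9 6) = (0 9 6 2 5 3 7 4) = [9, 1, 5, 7, 0, 3, 2, 4, 8, 6]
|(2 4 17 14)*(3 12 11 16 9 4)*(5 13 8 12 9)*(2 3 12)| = |(2 12 11 16 5 13 8)(3 9 4 17 14)| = 35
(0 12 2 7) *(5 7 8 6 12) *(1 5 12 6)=(0 12 2 8 1 5 7)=[12, 5, 8, 3, 4, 7, 6, 0, 1, 9, 10, 11, 2]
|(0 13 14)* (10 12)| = |(0 13 14)(10 12)| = 6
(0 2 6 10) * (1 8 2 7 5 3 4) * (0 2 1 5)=(0 7)(1 8)(2 6 10)(3 4 5)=[7, 8, 6, 4, 5, 3, 10, 0, 1, 9, 2]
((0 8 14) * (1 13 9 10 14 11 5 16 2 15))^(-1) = (0 14 10 9 13 1 15 2 16 5 11 8)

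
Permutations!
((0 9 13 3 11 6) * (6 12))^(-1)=((0 9 13 3 11 12 6))^(-1)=(0 6 12 11 3 13 9)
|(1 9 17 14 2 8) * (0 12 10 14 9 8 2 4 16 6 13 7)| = 18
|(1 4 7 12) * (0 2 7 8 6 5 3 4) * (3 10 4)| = 5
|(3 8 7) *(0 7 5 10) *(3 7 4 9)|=7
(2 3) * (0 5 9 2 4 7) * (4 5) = (0 4 7)(2 3 5 9) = [4, 1, 3, 5, 7, 9, 6, 0, 8, 2]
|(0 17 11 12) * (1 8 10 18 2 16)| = |(0 17 11 12)(1 8 10 18 2 16)| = 12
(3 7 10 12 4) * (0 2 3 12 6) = (0 2 3 7 10 6)(4 12) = [2, 1, 3, 7, 12, 5, 0, 10, 8, 9, 6, 11, 4]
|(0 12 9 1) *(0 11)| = |(0 12 9 1 11)| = 5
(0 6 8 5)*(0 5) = (0 6 8) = [6, 1, 2, 3, 4, 5, 8, 7, 0]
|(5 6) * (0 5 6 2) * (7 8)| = |(0 5 2)(7 8)| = 6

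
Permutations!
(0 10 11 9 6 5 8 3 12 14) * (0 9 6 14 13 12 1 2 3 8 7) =(0 10 11 6 5 7)(1 2 3)(9 14)(12 13) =[10, 2, 3, 1, 4, 7, 5, 0, 8, 14, 11, 6, 13, 12, 9]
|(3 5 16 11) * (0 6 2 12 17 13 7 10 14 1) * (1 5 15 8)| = 16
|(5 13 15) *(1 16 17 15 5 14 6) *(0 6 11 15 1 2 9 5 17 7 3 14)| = |(0 6 2 9 5 13 17 1 16 7 3 14 11 15)| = 14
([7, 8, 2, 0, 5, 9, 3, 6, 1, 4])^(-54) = [6, 1, 2, 7, 4, 5, 0, 3, 8, 9]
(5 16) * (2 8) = (2 8)(5 16) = [0, 1, 8, 3, 4, 16, 6, 7, 2, 9, 10, 11, 12, 13, 14, 15, 5]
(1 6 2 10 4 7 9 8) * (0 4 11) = (0 4 7 9 8 1 6 2 10 11) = [4, 6, 10, 3, 7, 5, 2, 9, 1, 8, 11, 0]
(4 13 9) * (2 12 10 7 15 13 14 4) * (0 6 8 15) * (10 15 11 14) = [6, 1, 12, 3, 10, 5, 8, 0, 11, 2, 7, 14, 15, 9, 4, 13] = (0 6 8 11 14 4 10 7)(2 12 15 13 9)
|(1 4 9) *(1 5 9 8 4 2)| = |(1 2)(4 8)(5 9)| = 2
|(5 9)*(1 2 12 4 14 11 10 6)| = 8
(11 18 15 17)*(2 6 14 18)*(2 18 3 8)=(2 6 14 3 8)(11 18 15 17)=[0, 1, 6, 8, 4, 5, 14, 7, 2, 9, 10, 18, 12, 13, 3, 17, 16, 11, 15]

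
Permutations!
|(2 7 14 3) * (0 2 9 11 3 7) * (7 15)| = 6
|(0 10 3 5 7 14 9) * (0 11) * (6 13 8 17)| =8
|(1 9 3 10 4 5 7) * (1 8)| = 8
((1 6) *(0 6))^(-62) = (0 6 1)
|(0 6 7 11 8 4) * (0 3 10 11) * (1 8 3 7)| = 6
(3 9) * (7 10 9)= (3 7 10 9)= [0, 1, 2, 7, 4, 5, 6, 10, 8, 3, 9]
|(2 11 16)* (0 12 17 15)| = |(0 12 17 15)(2 11 16)| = 12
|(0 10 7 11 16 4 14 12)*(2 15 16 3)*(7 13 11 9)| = |(0 10 13 11 3 2 15 16 4 14 12)(7 9)| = 22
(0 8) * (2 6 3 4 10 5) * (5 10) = (10)(0 8)(2 6 3 4 5) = [8, 1, 6, 4, 5, 2, 3, 7, 0, 9, 10]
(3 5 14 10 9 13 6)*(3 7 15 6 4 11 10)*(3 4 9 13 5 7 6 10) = (3 7 15 10 13 9 5 14 4 11) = [0, 1, 2, 7, 11, 14, 6, 15, 8, 5, 13, 3, 12, 9, 4, 10]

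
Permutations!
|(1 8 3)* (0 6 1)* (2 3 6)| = |(0 2 3)(1 8 6)| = 3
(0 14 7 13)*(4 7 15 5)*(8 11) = (0 14 15 5 4 7 13)(8 11) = [14, 1, 2, 3, 7, 4, 6, 13, 11, 9, 10, 8, 12, 0, 15, 5]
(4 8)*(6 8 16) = (4 16 6 8) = [0, 1, 2, 3, 16, 5, 8, 7, 4, 9, 10, 11, 12, 13, 14, 15, 6]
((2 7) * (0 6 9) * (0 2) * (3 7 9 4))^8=((0 6 4 3 7)(2 9))^8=(9)(0 3 6 7 4)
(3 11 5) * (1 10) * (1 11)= (1 10 11 5 3)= [0, 10, 2, 1, 4, 3, 6, 7, 8, 9, 11, 5]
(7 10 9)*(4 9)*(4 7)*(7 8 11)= (4 9)(7 10 8 11)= [0, 1, 2, 3, 9, 5, 6, 10, 11, 4, 8, 7]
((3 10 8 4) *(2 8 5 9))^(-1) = ((2 8 4 3 10 5 9))^(-1) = (2 9 5 10 3 4 8)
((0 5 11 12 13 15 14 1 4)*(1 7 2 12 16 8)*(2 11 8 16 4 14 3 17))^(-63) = (0 5 8 1 14 7 11 4)(2 15)(3 12)(13 17)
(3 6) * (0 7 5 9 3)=(0 7 5 9 3 6)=[7, 1, 2, 6, 4, 9, 0, 5, 8, 3]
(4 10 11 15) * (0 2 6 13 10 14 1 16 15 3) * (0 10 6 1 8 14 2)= [0, 16, 1, 10, 2, 5, 13, 7, 14, 9, 11, 3, 12, 6, 8, 4, 15]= (1 16 15 4 2)(3 10 11)(6 13)(8 14)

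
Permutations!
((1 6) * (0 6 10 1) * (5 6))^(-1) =(0 6 5)(1 10)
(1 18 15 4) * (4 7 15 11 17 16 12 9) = (1 18 11 17 16 12 9 4)(7 15) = [0, 18, 2, 3, 1, 5, 6, 15, 8, 4, 10, 17, 9, 13, 14, 7, 12, 16, 11]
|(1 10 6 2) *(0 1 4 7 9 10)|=6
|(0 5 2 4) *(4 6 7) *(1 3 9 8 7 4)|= 5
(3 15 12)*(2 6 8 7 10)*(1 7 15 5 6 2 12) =(1 7 10 12 3 5 6 8 15) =[0, 7, 2, 5, 4, 6, 8, 10, 15, 9, 12, 11, 3, 13, 14, 1]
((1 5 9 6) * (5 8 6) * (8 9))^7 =(1 5 6 9 8)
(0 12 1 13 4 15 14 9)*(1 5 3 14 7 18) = (0 12 5 3 14 9)(1 13 4 15 7 18) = [12, 13, 2, 14, 15, 3, 6, 18, 8, 0, 10, 11, 5, 4, 9, 7, 16, 17, 1]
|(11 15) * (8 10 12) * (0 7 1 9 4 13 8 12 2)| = |(0 7 1 9 4 13 8 10 2)(11 15)| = 18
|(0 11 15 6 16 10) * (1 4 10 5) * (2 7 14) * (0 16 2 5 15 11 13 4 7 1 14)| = 10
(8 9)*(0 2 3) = (0 2 3)(8 9) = [2, 1, 3, 0, 4, 5, 6, 7, 9, 8]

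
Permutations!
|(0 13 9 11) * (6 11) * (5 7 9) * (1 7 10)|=|(0 13 5 10 1 7 9 6 11)|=9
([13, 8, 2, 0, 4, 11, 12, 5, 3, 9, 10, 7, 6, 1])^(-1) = (0 3 8 1 13)(5 7 11)(6 12)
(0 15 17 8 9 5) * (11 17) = [15, 1, 2, 3, 4, 0, 6, 7, 9, 5, 10, 17, 12, 13, 14, 11, 16, 8] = (0 15 11 17 8 9 5)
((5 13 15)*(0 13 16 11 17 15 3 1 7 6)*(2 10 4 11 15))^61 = (0 13 3 1 7 6)(2 10 4 11 17)(5 16 15)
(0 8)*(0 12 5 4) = (0 8 12 5 4) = [8, 1, 2, 3, 0, 4, 6, 7, 12, 9, 10, 11, 5]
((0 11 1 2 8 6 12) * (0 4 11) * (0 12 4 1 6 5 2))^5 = ((0 12 1)(2 8 5)(4 11 6))^5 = (0 1 12)(2 5 8)(4 6 11)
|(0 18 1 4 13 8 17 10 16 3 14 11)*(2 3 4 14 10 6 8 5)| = |(0 18 1 14 11)(2 3 10 16 4 13 5)(6 8 17)| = 105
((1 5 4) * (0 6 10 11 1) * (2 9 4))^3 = (0 11 2)(1 9 6)(4 10 5)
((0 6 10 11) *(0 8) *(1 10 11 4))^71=(0 8 11 6)(1 4 10)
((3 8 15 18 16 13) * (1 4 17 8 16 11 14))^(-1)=((1 4 17 8 15 18 11 14)(3 16 13))^(-1)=(1 14 11 18 15 8 17 4)(3 13 16)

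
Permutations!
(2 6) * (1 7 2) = [0, 7, 6, 3, 4, 5, 1, 2] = (1 7 2 6)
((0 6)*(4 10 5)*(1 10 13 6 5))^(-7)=((0 5 4 13 6)(1 10))^(-7)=(0 13 5 6 4)(1 10)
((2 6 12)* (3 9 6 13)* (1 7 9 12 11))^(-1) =((1 7 9 6 11)(2 13 3 12))^(-1) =(1 11 6 9 7)(2 12 3 13)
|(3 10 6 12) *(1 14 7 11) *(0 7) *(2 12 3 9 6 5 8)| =|(0 7 11 1 14)(2 12 9 6 3 10 5 8)| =40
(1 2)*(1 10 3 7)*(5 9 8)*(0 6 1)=(0 6 1 2 10 3 7)(5 9 8)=[6, 2, 10, 7, 4, 9, 1, 0, 5, 8, 3]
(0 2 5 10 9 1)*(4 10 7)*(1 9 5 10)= (0 2 10 5 7 4 1)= [2, 0, 10, 3, 1, 7, 6, 4, 8, 9, 5]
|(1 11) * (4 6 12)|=6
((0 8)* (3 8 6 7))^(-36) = ((0 6 7 3 8))^(-36) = (0 8 3 7 6)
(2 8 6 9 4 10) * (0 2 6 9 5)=(0 2 8 9 4 10 6 5)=[2, 1, 8, 3, 10, 0, 5, 7, 9, 4, 6]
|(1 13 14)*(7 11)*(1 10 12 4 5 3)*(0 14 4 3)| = |(0 14 10 12 3 1 13 4 5)(7 11)| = 18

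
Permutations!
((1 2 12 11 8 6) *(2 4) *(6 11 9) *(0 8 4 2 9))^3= ((0 8 11 4 9 6 1 2 12))^3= (0 4 1)(2 8 9)(6 12 11)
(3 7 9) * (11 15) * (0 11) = [11, 1, 2, 7, 4, 5, 6, 9, 8, 3, 10, 15, 12, 13, 14, 0] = (0 11 15)(3 7 9)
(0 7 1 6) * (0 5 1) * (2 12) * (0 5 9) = (0 7 5 1 6 9)(2 12) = [7, 6, 12, 3, 4, 1, 9, 5, 8, 0, 10, 11, 2]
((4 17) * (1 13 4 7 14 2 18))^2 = (1 4 7 2)(13 17 14 18)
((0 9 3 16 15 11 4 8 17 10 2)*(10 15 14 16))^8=(0 10 9 2 3)(4 15 8 11 17)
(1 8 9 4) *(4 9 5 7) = [0, 8, 2, 3, 1, 7, 6, 4, 5, 9] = (9)(1 8 5 7 4)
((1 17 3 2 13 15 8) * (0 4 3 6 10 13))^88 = (1 13 17 15 6 8 10)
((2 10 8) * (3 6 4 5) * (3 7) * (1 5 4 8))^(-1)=(1 10 2 8 6 3 7 5)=((1 5 7 3 6 8 2 10))^(-1)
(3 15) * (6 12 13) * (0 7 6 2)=(0 7 6 12 13 2)(3 15)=[7, 1, 0, 15, 4, 5, 12, 6, 8, 9, 10, 11, 13, 2, 14, 3]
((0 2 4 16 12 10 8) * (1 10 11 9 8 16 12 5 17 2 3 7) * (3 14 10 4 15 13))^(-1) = (0 8 9 11 12 4 1 7 3 13 15 2 17 5 16 10 14)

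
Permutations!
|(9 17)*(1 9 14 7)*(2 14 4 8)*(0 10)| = 8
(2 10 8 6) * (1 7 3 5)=(1 7 3 5)(2 10 8 6)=[0, 7, 10, 5, 4, 1, 2, 3, 6, 9, 8]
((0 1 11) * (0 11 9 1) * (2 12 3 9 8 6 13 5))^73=(1 8 6 13 5 2 12 3 9)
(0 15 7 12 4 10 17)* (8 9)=(0 15 7 12 4 10 17)(8 9)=[15, 1, 2, 3, 10, 5, 6, 12, 9, 8, 17, 11, 4, 13, 14, 7, 16, 0]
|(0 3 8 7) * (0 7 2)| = 4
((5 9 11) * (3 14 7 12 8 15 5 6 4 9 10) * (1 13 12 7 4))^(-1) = ((1 13 12 8 15 5 10 3 14 4 9 11 6))^(-1) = (1 6 11 9 4 14 3 10 5 15 8 12 13)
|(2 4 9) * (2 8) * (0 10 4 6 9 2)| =|(0 10 4 2 6 9 8)| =7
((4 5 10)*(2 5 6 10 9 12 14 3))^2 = ((2 5 9 12 14 3)(4 6 10))^2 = (2 9 14)(3 5 12)(4 10 6)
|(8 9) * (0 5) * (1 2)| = |(0 5)(1 2)(8 9)| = 2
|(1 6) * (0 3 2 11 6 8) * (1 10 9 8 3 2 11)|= |(0 2 1 3 11 6 10 9 8)|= 9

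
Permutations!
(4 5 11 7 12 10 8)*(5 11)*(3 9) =[0, 1, 2, 9, 11, 5, 6, 12, 4, 3, 8, 7, 10] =(3 9)(4 11 7 12 10 8)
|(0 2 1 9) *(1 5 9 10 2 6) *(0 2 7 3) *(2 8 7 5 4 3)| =11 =|(0 6 1 10 5 9 8 7 2 4 3)|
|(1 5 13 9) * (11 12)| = |(1 5 13 9)(11 12)| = 4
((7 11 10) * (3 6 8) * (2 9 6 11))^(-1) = ((2 9 6 8 3 11 10 7))^(-1) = (2 7 10 11 3 8 6 9)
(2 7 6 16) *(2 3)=(2 7 6 16 3)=[0, 1, 7, 2, 4, 5, 16, 6, 8, 9, 10, 11, 12, 13, 14, 15, 3]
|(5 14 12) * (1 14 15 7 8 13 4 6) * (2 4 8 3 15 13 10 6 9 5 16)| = 12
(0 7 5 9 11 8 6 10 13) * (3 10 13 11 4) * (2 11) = (0 7 5 9 4 3 10 2 11 8 6 13) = [7, 1, 11, 10, 3, 9, 13, 5, 6, 4, 2, 8, 12, 0]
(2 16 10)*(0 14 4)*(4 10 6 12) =(0 14 10 2 16 6 12 4) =[14, 1, 16, 3, 0, 5, 12, 7, 8, 9, 2, 11, 4, 13, 10, 15, 6]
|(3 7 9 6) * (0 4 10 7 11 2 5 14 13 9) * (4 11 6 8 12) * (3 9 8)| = 33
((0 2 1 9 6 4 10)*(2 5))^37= ((0 5 2 1 9 6 4 10))^37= (0 6 2 10 9 5 4 1)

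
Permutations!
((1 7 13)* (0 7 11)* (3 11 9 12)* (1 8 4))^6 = ((0 7 13 8 4 1 9 12 3 11))^6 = (0 9 13 3 4)(1 7 12 8 11)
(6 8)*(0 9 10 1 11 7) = (0 9 10 1 11 7)(6 8) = [9, 11, 2, 3, 4, 5, 8, 0, 6, 10, 1, 7]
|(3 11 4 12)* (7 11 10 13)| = 7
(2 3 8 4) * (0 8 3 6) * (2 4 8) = (8)(0 2 6) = [2, 1, 6, 3, 4, 5, 0, 7, 8]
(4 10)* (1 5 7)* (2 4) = (1 5 7)(2 4 10) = [0, 5, 4, 3, 10, 7, 6, 1, 8, 9, 2]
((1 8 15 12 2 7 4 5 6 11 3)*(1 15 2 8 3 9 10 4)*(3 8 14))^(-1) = ((1 8 2 7)(3 15 12 14)(4 5 6 11 9 10))^(-1) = (1 7 2 8)(3 14 12 15)(4 10 9 11 6 5)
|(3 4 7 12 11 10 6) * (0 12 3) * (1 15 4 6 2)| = |(0 12 11 10 2 1 15 4 7 3 6)| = 11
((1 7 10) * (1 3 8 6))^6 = ((1 7 10 3 8 6))^6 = (10)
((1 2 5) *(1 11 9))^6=((1 2 5 11 9))^6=(1 2 5 11 9)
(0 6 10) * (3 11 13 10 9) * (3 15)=(0 6 9 15 3 11 13 10)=[6, 1, 2, 11, 4, 5, 9, 7, 8, 15, 0, 13, 12, 10, 14, 3]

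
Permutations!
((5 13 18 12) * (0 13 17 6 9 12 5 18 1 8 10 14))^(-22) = (0 1 10)(5 6 12)(8 14 13)(9 18 17)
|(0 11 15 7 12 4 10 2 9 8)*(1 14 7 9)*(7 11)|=12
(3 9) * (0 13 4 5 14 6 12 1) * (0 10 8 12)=(0 13 4 5 14 6)(1 10 8 12)(3 9)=[13, 10, 2, 9, 5, 14, 0, 7, 12, 3, 8, 11, 1, 4, 6]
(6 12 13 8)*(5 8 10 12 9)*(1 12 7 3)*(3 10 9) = (1 12 13 9 5 8 6 3)(7 10) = [0, 12, 2, 1, 4, 8, 3, 10, 6, 5, 7, 11, 13, 9]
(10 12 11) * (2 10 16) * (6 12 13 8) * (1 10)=[0, 10, 1, 3, 4, 5, 12, 7, 6, 9, 13, 16, 11, 8, 14, 15, 2]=(1 10 13 8 6 12 11 16 2)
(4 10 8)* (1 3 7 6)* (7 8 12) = [0, 3, 2, 8, 10, 5, 1, 6, 4, 9, 12, 11, 7] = (1 3 8 4 10 12 7 6)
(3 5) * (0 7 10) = (0 7 10)(3 5) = [7, 1, 2, 5, 4, 3, 6, 10, 8, 9, 0]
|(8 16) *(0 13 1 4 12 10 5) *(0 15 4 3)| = 20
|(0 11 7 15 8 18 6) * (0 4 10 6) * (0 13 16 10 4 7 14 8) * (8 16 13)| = |(0 11 14 16 10 6 7 15)(8 18)| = 8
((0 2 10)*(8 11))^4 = ((0 2 10)(8 11))^4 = (11)(0 2 10)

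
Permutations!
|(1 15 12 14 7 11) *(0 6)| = 6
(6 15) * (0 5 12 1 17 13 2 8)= (0 5 12 1 17 13 2 8)(6 15)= [5, 17, 8, 3, 4, 12, 15, 7, 0, 9, 10, 11, 1, 2, 14, 6, 16, 13]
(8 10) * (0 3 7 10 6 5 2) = (0 3 7 10 8 6 5 2) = [3, 1, 0, 7, 4, 2, 5, 10, 6, 9, 8]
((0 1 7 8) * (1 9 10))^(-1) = (0 8 7 1 10 9)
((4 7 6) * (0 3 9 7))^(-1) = (0 4 6 7 9 3)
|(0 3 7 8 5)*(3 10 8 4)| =12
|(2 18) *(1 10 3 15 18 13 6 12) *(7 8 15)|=|(1 10 3 7 8 15 18 2 13 6 12)|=11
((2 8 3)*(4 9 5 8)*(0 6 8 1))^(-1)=(0 1 5 9 4 2 3 8 6)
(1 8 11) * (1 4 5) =[0, 8, 2, 3, 5, 1, 6, 7, 11, 9, 10, 4] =(1 8 11 4 5)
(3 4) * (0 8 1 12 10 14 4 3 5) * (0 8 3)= (0 3)(1 12 10 14 4 5 8)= [3, 12, 2, 0, 5, 8, 6, 7, 1, 9, 14, 11, 10, 13, 4]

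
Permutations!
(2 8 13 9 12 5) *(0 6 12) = [6, 1, 8, 3, 4, 2, 12, 7, 13, 0, 10, 11, 5, 9] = (0 6 12 5 2 8 13 9)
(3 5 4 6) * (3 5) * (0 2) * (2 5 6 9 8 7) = (0 5 4 9 8 7 2) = [5, 1, 0, 3, 9, 4, 6, 2, 7, 8]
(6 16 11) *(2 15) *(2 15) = (6 16 11) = [0, 1, 2, 3, 4, 5, 16, 7, 8, 9, 10, 6, 12, 13, 14, 15, 11]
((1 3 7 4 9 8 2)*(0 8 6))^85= (0 3 6 1 9 2 4 8 7)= ((0 8 2 1 3 7 4 9 6))^85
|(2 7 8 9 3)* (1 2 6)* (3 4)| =8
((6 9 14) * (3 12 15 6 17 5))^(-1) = ((3 12 15 6 9 14 17 5))^(-1) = (3 5 17 14 9 6 15 12)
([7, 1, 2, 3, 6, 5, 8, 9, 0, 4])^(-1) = (0 8 6 4 9 7)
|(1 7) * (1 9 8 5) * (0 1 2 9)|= |(0 1 7)(2 9 8 5)|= 12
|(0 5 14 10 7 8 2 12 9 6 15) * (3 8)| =|(0 5 14 10 7 3 8 2 12 9 6 15)| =12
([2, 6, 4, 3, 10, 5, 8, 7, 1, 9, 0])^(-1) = [10, 8, 0, 3, 2, 5, 1, 7, 6, 9, 4]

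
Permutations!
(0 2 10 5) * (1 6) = (0 2 10 5)(1 6) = [2, 6, 10, 3, 4, 0, 1, 7, 8, 9, 5]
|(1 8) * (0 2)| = 2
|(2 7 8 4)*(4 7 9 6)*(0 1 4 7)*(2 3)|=9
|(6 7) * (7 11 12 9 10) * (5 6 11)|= |(5 6)(7 11 12 9 10)|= 10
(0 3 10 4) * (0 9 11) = [3, 1, 2, 10, 9, 5, 6, 7, 8, 11, 4, 0] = (0 3 10 4 9 11)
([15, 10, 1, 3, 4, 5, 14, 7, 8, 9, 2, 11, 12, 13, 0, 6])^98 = [6, 2, 10, 3, 4, 5, 0, 7, 8, 9, 1, 11, 12, 13, 15, 14]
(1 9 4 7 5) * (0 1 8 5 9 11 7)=[1, 11, 2, 3, 0, 8, 6, 9, 5, 4, 10, 7]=(0 1 11 7 9 4)(5 8)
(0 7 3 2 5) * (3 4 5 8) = (0 7 4 5)(2 8 3) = [7, 1, 8, 2, 5, 0, 6, 4, 3]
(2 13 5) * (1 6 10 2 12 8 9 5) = (1 6 10 2 13)(5 12 8 9) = [0, 6, 13, 3, 4, 12, 10, 7, 9, 5, 2, 11, 8, 1]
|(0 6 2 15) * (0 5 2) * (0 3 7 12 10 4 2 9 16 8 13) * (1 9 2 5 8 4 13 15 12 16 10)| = 26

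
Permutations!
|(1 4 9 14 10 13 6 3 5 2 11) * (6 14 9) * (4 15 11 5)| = |(1 15 11)(2 5)(3 4 6)(10 13 14)| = 6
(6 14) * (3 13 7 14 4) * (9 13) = (3 9 13 7 14 6 4) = [0, 1, 2, 9, 3, 5, 4, 14, 8, 13, 10, 11, 12, 7, 6]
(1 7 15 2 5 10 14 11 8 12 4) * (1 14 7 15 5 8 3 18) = (1 15 2 8 12 4 14 11 3 18)(5 10 7) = [0, 15, 8, 18, 14, 10, 6, 5, 12, 9, 7, 3, 4, 13, 11, 2, 16, 17, 1]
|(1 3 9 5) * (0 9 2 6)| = 7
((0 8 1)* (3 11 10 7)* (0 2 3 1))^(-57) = ((0 8)(1 2 3 11 10 7))^(-57) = (0 8)(1 11)(2 10)(3 7)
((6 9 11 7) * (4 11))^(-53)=((4 11 7 6 9))^(-53)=(4 7 9 11 6)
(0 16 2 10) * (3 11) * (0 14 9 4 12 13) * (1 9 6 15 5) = (0 16 2 10 14 6 15 5 1 9 4 12 13)(3 11) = [16, 9, 10, 11, 12, 1, 15, 7, 8, 4, 14, 3, 13, 0, 6, 5, 2]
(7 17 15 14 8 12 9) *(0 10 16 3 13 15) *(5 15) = (0 10 16 3 13 5 15 14 8 12 9 7 17) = [10, 1, 2, 13, 4, 15, 6, 17, 12, 7, 16, 11, 9, 5, 8, 14, 3, 0]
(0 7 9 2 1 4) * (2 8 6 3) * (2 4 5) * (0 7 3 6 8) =(0 3 4 7 9)(1 5 2) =[3, 5, 1, 4, 7, 2, 6, 9, 8, 0]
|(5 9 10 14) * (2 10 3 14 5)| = 6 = |(2 10 5 9 3 14)|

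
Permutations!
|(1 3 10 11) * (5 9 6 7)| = |(1 3 10 11)(5 9 6 7)| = 4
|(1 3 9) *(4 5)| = |(1 3 9)(4 5)| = 6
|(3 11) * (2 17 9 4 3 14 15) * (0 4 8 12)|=11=|(0 4 3 11 14 15 2 17 9 8 12)|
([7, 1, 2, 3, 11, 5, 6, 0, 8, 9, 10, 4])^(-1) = [7, 1, 2, 3, 11, 5, 6, 0, 8, 9, 10, 4]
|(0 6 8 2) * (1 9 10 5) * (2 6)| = 4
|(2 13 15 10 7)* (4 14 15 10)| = |(2 13 10 7)(4 14 15)| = 12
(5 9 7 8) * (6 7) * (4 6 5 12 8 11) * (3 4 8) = (3 4 6 7 11 8 12)(5 9) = [0, 1, 2, 4, 6, 9, 7, 11, 12, 5, 10, 8, 3]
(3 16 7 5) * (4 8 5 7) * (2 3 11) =[0, 1, 3, 16, 8, 11, 6, 7, 5, 9, 10, 2, 12, 13, 14, 15, 4] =(2 3 16 4 8 5 11)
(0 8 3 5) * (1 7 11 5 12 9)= (0 8 3 12 9 1 7 11 5)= [8, 7, 2, 12, 4, 0, 6, 11, 3, 1, 10, 5, 9]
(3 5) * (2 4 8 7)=(2 4 8 7)(3 5)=[0, 1, 4, 5, 8, 3, 6, 2, 7]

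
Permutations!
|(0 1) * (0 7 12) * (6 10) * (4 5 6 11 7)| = |(0 1 4 5 6 10 11 7 12)| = 9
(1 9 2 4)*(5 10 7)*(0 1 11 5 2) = (0 1 9)(2 4 11 5 10 7) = [1, 9, 4, 3, 11, 10, 6, 2, 8, 0, 7, 5]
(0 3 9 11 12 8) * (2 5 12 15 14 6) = [3, 1, 5, 9, 4, 12, 2, 7, 0, 11, 10, 15, 8, 13, 6, 14] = (0 3 9 11 15 14 6 2 5 12 8)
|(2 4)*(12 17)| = 2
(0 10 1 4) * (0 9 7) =(0 10 1 4 9 7) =[10, 4, 2, 3, 9, 5, 6, 0, 8, 7, 1]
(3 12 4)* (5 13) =[0, 1, 2, 12, 3, 13, 6, 7, 8, 9, 10, 11, 4, 5] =(3 12 4)(5 13)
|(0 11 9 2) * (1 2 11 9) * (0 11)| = 6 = |(0 9)(1 2 11)|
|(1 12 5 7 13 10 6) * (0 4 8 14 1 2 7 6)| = 12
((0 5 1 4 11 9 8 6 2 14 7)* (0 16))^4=(0 11 2)(1 8 7)(4 6 16)(5 9 14)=((0 5 1 4 11 9 8 6 2 14 7 16))^4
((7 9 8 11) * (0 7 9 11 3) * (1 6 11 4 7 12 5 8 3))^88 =(0 9 6 8 12 3 11 1 5)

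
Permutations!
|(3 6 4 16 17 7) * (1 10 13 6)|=9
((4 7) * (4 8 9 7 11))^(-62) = ((4 11)(7 8 9))^(-62) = (11)(7 8 9)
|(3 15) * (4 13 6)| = |(3 15)(4 13 6)| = 6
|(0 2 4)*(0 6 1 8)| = |(0 2 4 6 1 8)| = 6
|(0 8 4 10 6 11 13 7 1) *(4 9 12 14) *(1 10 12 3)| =15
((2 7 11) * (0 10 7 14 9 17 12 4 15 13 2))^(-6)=((0 10 7 11)(2 14 9 17 12 4 15 13))^(-6)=(0 7)(2 9 12 15)(4 13 14 17)(10 11)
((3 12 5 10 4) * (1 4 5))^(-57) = ((1 4 3 12)(5 10))^(-57) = (1 12 3 4)(5 10)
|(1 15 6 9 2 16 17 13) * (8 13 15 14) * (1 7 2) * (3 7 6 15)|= |(1 14 8 13 6 9)(2 16 17 3 7)|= 30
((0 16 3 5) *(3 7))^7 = ((0 16 7 3 5))^7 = (0 7 5 16 3)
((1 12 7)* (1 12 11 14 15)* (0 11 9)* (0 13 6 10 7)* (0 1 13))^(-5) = (0 10 11 7 14 12 15 1 13 9 6) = ((0 11 14 15 13 6 10 7 12 1 9))^(-5)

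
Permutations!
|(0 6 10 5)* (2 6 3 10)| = |(0 3 10 5)(2 6)| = 4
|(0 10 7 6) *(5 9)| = 4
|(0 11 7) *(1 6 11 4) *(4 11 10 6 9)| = |(0 11 7)(1 9 4)(6 10)| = 6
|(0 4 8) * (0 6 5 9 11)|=|(0 4 8 6 5 9 11)|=7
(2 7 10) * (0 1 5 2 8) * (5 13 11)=(0 1 13 11 5 2 7 10 8)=[1, 13, 7, 3, 4, 2, 6, 10, 0, 9, 8, 5, 12, 11]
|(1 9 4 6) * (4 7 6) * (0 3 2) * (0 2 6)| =|(0 3 6 1 9 7)| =6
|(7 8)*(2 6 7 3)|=5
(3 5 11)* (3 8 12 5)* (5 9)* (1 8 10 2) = (1 8 12 9 5 11 10 2) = [0, 8, 1, 3, 4, 11, 6, 7, 12, 5, 2, 10, 9]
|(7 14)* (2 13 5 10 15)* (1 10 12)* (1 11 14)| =|(1 10 15 2 13 5 12 11 14 7)| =10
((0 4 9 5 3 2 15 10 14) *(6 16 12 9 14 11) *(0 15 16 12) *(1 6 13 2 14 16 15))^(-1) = (0 16 4)(1 14 3 5 9 12 6)(2 13 11 10 15)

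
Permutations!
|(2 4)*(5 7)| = |(2 4)(5 7)| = 2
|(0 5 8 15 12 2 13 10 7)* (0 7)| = |(0 5 8 15 12 2 13 10)| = 8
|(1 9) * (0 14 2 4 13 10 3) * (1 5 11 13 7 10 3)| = 12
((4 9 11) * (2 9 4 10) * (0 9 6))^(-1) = ((0 9 11 10 2 6))^(-1) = (0 6 2 10 11 9)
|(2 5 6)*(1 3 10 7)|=12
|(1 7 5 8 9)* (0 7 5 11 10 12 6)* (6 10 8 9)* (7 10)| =|(0 10 12 7 11 8 6)(1 5 9)| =21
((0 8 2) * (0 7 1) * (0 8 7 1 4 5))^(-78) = (8)(0 4)(5 7)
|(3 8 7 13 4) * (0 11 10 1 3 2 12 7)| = |(0 11 10 1 3 8)(2 12 7 13 4)| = 30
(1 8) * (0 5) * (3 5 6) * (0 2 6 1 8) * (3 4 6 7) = (8)(0 1)(2 7 3 5)(4 6) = [1, 0, 7, 5, 6, 2, 4, 3, 8]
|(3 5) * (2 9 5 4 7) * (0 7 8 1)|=9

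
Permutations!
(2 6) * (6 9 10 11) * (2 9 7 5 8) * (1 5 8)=(1 5)(2 7 8)(6 9 10 11)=[0, 5, 7, 3, 4, 1, 9, 8, 2, 10, 11, 6]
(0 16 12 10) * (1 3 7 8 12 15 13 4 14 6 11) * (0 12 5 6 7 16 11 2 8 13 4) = (0 11 1 3 16 15 4 14 7 13)(2 8 5 6)(10 12) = [11, 3, 8, 16, 14, 6, 2, 13, 5, 9, 12, 1, 10, 0, 7, 4, 15]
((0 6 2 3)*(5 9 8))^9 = ((0 6 2 3)(5 9 8))^9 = (9)(0 6 2 3)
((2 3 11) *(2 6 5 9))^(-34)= (2 11 5)(3 6 9)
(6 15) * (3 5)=(3 5)(6 15)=[0, 1, 2, 5, 4, 3, 15, 7, 8, 9, 10, 11, 12, 13, 14, 6]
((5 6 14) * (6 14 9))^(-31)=(5 14)(6 9)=((5 14)(6 9))^(-31)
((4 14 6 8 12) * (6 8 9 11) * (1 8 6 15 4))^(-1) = (1 12 8)(4 15 11 9 6 14)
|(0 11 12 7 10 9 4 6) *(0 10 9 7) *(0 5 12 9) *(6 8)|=|(0 11 9 4 8 6 10 7)(5 12)|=8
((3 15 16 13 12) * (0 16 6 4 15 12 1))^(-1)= (0 1 13 16)(3 12)(4 6 15)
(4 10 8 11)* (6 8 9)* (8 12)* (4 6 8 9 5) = (4 10 5)(6 12 9 8 11) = [0, 1, 2, 3, 10, 4, 12, 7, 11, 8, 5, 6, 9]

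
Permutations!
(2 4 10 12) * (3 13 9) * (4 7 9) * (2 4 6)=(2 7 9 3 13 6)(4 10 12)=[0, 1, 7, 13, 10, 5, 2, 9, 8, 3, 12, 11, 4, 6]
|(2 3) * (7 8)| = 2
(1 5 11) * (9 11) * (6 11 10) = [0, 5, 2, 3, 4, 9, 11, 7, 8, 10, 6, 1] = (1 5 9 10 6 11)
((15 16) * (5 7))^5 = (5 7)(15 16)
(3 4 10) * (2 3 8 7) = (2 3 4 10 8 7) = [0, 1, 3, 4, 10, 5, 6, 2, 7, 9, 8]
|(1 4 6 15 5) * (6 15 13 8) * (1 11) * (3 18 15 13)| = 10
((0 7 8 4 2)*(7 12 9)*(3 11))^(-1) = (0 2 4 8 7 9 12)(3 11)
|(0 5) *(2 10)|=|(0 5)(2 10)|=2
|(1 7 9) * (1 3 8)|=5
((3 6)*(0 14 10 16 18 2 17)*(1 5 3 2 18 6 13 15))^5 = (18)(0 2 16 14 17 6 10)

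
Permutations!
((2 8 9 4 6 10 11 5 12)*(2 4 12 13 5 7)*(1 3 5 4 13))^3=((1 3 5)(2 8 9 12 13 4 6 10 11 7))^3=(2 12 6 7 9 4 11 8 13 10)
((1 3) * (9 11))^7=((1 3)(9 11))^7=(1 3)(9 11)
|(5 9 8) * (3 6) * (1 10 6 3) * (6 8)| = |(1 10 8 5 9 6)| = 6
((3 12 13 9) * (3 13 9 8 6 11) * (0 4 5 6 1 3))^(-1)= ((0 4 5 6 11)(1 3 12 9 13 8))^(-1)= (0 11 6 5 4)(1 8 13 9 12 3)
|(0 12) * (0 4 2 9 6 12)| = 5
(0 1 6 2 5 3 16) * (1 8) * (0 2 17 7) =(0 8 1 6 17 7)(2 5 3 16) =[8, 6, 5, 16, 4, 3, 17, 0, 1, 9, 10, 11, 12, 13, 14, 15, 2, 7]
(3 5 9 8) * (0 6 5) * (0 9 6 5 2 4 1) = (0 5 6 2 4 1)(3 9 8) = [5, 0, 4, 9, 1, 6, 2, 7, 3, 8]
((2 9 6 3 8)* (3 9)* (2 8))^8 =(9)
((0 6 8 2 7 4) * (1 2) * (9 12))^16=(12)(0 8 2 4 6 1 7)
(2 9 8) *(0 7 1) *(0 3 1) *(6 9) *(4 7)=(0 4 7)(1 3)(2 6 9 8)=[4, 3, 6, 1, 7, 5, 9, 0, 2, 8]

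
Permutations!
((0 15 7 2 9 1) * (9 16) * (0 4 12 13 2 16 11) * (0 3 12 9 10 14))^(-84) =(16)(2 11 3 12 13)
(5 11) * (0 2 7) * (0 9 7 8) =(0 2 8)(5 11)(7 9) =[2, 1, 8, 3, 4, 11, 6, 9, 0, 7, 10, 5]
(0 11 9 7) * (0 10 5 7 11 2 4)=(0 2 4)(5 7 10)(9 11)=[2, 1, 4, 3, 0, 7, 6, 10, 8, 11, 5, 9]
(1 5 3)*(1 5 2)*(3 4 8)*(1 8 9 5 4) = (1 2 8 3 4 9 5) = [0, 2, 8, 4, 9, 1, 6, 7, 3, 5]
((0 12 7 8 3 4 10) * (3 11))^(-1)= (0 10 4 3 11 8 7 12)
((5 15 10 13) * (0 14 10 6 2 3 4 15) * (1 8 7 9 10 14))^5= (15)(0 10 8 5 9 1 13 7)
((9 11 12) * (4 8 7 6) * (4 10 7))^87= (12)(4 8)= ((4 8)(6 10 7)(9 11 12))^87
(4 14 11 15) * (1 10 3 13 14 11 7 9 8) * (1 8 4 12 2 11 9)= (1 10 3 13 14 7)(2 11 15 12)(4 9)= [0, 10, 11, 13, 9, 5, 6, 1, 8, 4, 3, 15, 2, 14, 7, 12]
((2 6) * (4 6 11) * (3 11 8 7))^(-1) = ((2 8 7 3 11 4 6))^(-1) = (2 6 4 11 3 7 8)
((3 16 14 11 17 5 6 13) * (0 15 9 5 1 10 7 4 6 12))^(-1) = (0 12 5 9 15)(1 17 11 14 16 3 13 6 4 7 10)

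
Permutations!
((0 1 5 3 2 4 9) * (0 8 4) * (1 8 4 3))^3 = (0 2 3 8)(1 5)(4 9)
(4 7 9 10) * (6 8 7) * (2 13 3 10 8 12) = (2 13 3 10 4 6 12)(7 9 8) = [0, 1, 13, 10, 6, 5, 12, 9, 7, 8, 4, 11, 2, 3]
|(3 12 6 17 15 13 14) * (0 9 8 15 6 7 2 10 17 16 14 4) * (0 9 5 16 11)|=60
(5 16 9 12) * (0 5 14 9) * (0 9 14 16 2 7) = [5, 1, 7, 3, 4, 2, 6, 0, 8, 12, 10, 11, 16, 13, 14, 15, 9] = (0 5 2 7)(9 12 16)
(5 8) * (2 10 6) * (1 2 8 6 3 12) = (1 2 10 3 12)(5 6 8) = [0, 2, 10, 12, 4, 6, 8, 7, 5, 9, 3, 11, 1]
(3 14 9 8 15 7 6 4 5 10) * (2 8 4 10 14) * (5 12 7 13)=(2 8 15 13 5 14 9 4 12 7 6 10 3)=[0, 1, 8, 2, 12, 14, 10, 6, 15, 4, 3, 11, 7, 5, 9, 13]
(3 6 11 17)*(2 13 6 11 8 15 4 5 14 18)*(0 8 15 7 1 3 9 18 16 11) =(0 8 7 1 3)(2 13 6 15 4 5 14 16 11 17 9 18) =[8, 3, 13, 0, 5, 14, 15, 1, 7, 18, 10, 17, 12, 6, 16, 4, 11, 9, 2]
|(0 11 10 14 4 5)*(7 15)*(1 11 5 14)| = 6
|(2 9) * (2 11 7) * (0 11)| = 5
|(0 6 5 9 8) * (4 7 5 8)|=|(0 6 8)(4 7 5 9)|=12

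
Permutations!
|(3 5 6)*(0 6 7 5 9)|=|(0 6 3 9)(5 7)|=4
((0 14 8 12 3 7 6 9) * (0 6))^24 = (14)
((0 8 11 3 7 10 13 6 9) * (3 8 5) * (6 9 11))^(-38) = ((0 5 3 7 10 13 9)(6 11 8))^(-38) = (0 10 5 13 3 9 7)(6 11 8)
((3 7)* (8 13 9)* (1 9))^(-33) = (1 13 8 9)(3 7) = ((1 9 8 13)(3 7))^(-33)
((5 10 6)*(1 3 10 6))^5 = ((1 3 10)(5 6))^5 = (1 10 3)(5 6)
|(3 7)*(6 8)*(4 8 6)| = 2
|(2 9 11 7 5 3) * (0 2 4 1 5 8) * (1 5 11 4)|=10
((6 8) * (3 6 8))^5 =(8)(3 6)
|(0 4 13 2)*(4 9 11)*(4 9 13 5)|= 6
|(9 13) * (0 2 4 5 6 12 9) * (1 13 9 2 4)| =8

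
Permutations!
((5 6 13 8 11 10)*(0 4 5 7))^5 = ((0 4 5 6 13 8 11 10 7))^5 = (0 8 4 11 5 10 6 7 13)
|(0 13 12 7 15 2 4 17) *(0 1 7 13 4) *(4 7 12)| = 20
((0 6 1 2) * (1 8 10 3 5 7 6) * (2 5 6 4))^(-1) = (0 2 4 7 5 1)(3 10 8 6)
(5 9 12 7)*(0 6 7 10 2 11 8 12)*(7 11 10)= (0 6 11 8 12 7 5 9)(2 10)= [6, 1, 10, 3, 4, 9, 11, 5, 12, 0, 2, 8, 7]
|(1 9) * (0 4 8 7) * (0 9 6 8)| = 10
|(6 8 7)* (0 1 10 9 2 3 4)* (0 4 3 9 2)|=|(0 1 10 2 9)(6 8 7)|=15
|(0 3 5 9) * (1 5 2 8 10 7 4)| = |(0 3 2 8 10 7 4 1 5 9)| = 10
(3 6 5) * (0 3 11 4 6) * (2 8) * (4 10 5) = [3, 1, 8, 0, 6, 11, 4, 7, 2, 9, 5, 10] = (0 3)(2 8)(4 6)(5 11 10)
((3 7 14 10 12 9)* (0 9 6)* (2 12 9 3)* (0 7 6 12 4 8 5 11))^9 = ((0 3 6 7 14 10 9 2 4 8 5 11))^9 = (0 8 9 7)(2 14 3 5)(4 10 6 11)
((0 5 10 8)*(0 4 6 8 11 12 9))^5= (0 9 12 11 10 5)(4 8 6)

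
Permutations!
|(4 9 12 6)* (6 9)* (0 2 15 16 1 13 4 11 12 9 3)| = 11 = |(0 2 15 16 1 13 4 6 11 12 3)|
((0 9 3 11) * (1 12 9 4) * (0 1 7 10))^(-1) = ((0 4 7 10)(1 12 9 3 11))^(-1) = (0 10 7 4)(1 11 3 9 12)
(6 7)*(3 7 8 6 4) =(3 7 4)(6 8) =[0, 1, 2, 7, 3, 5, 8, 4, 6]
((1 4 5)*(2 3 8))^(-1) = ((1 4 5)(2 3 8))^(-1) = (1 5 4)(2 8 3)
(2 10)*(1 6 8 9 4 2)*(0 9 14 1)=[9, 6, 10, 3, 2, 5, 8, 7, 14, 4, 0, 11, 12, 13, 1]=(0 9 4 2 10)(1 6 8 14)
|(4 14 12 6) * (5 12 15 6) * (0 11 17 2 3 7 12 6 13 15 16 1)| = 26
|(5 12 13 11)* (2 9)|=4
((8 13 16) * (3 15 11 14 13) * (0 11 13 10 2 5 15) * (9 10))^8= ((0 11 14 9 10 2 5 15 13 16 8 3))^8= (0 13 10)(2 11 16)(3 15 9)(5 14 8)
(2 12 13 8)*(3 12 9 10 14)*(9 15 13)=(2 15 13 8)(3 12 9 10 14)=[0, 1, 15, 12, 4, 5, 6, 7, 2, 10, 14, 11, 9, 8, 3, 13]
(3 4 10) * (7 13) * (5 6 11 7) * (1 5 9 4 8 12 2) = [0, 5, 1, 8, 10, 6, 11, 13, 12, 4, 3, 7, 2, 9] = (1 5 6 11 7 13 9 4 10 3 8 12 2)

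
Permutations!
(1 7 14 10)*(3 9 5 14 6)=[0, 7, 2, 9, 4, 14, 3, 6, 8, 5, 1, 11, 12, 13, 10]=(1 7 6 3 9 5 14 10)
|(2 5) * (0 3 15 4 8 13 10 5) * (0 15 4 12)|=|(0 3 4 8 13 10 5 2 15 12)|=10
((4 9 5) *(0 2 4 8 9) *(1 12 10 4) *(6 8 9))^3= (0 12)(1 4)(2 10)(5 9)(6 8)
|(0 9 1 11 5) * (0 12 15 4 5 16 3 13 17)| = 8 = |(0 9 1 11 16 3 13 17)(4 5 12 15)|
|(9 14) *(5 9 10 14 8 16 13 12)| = 6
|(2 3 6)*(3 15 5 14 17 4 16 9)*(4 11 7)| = 12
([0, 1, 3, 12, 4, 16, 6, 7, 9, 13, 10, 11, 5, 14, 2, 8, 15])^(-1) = [0, 1, 14, 2, 4, 12, 6, 7, 15, 8, 10, 11, 3, 9, 13, 16, 5]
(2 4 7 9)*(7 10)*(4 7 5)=[0, 1, 7, 3, 10, 4, 6, 9, 8, 2, 5]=(2 7 9)(4 10 5)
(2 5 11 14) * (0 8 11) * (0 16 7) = (0 8 11 14 2 5 16 7) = [8, 1, 5, 3, 4, 16, 6, 0, 11, 9, 10, 14, 12, 13, 2, 15, 7]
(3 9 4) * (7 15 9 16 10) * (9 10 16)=(16)(3 9 4)(7 15 10)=[0, 1, 2, 9, 3, 5, 6, 15, 8, 4, 7, 11, 12, 13, 14, 10, 16]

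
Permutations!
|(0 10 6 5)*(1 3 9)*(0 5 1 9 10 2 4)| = 12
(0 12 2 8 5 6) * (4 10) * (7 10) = (0 12 2 8 5 6)(4 7 10) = [12, 1, 8, 3, 7, 6, 0, 10, 5, 9, 4, 11, 2]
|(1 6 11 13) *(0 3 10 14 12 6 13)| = 14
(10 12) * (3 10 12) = (12)(3 10) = [0, 1, 2, 10, 4, 5, 6, 7, 8, 9, 3, 11, 12]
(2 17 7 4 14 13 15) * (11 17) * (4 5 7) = [0, 1, 11, 3, 14, 7, 6, 5, 8, 9, 10, 17, 12, 15, 13, 2, 16, 4] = (2 11 17 4 14 13 15)(5 7)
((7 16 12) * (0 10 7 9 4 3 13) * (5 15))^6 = ((0 10 7 16 12 9 4 3 13)(5 15))^6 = (0 4 16)(3 12 10)(7 13 9)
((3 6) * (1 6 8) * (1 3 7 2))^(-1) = ((1 6 7 2)(3 8))^(-1) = (1 2 7 6)(3 8)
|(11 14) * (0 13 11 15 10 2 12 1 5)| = |(0 13 11 14 15 10 2 12 1 5)| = 10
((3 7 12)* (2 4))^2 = (3 12 7)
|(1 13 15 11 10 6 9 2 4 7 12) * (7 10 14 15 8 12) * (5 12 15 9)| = |(1 13 8 15 11 14 9 2 4 10 6 5 12)| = 13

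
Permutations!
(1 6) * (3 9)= (1 6)(3 9)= [0, 6, 2, 9, 4, 5, 1, 7, 8, 3]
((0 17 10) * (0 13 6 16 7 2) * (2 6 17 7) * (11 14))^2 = (0 6 2 7 16)(10 17 13)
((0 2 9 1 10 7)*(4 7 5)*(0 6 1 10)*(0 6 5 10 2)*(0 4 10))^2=(0 7 10 4 5)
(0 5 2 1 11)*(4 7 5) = [4, 11, 1, 3, 7, 2, 6, 5, 8, 9, 10, 0] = (0 4 7 5 2 1 11)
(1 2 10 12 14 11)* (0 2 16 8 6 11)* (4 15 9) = (0 2 10 12 14)(1 16 8 6 11)(4 15 9) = [2, 16, 10, 3, 15, 5, 11, 7, 6, 4, 12, 1, 14, 13, 0, 9, 8]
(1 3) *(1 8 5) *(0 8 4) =(0 8 5 1 3 4) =[8, 3, 2, 4, 0, 1, 6, 7, 5]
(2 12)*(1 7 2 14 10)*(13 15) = (1 7 2 12 14 10)(13 15) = [0, 7, 12, 3, 4, 5, 6, 2, 8, 9, 1, 11, 14, 15, 10, 13]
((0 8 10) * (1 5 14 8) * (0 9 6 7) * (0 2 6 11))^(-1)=(0 11 9 10 8 14 5 1)(2 7 6)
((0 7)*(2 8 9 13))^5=(0 7)(2 8 9 13)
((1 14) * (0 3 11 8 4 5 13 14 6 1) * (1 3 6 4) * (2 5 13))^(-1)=(0 14 13 4 1 8 11 3 6)(2 5)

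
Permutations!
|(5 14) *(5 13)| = |(5 14 13)| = 3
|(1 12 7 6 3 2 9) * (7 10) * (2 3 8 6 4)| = 14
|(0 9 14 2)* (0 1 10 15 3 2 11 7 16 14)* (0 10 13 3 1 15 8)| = |(0 9 10 8)(1 13 3 2 15)(7 16 14 11)| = 20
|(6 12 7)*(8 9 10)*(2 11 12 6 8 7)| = 12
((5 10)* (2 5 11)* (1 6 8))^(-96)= (11)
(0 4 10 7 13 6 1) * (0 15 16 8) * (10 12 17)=(0 4 12 17 10 7 13 6 1 15 16 8)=[4, 15, 2, 3, 12, 5, 1, 13, 0, 9, 7, 11, 17, 6, 14, 16, 8, 10]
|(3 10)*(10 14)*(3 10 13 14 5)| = 2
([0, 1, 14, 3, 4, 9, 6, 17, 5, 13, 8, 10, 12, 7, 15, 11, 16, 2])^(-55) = [0, 1, 2, 3, 4, 5, 6, 7, 8, 9, 10, 11, 12, 13, 14, 15, 16, 17]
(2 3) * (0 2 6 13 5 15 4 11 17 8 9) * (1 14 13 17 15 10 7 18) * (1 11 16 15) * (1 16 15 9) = (0 2 3 6 17 8 1 14 13 5 10 7 18 11 16 9)(4 15) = [2, 14, 3, 6, 15, 10, 17, 18, 1, 0, 7, 16, 12, 5, 13, 4, 9, 8, 11]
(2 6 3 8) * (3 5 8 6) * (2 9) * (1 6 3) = (1 6 5 8 9 2) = [0, 6, 1, 3, 4, 8, 5, 7, 9, 2]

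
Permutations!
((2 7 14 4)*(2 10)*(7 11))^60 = (14)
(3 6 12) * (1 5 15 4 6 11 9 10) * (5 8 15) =(1 8 15 4 6 12 3 11 9 10) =[0, 8, 2, 11, 6, 5, 12, 7, 15, 10, 1, 9, 3, 13, 14, 4]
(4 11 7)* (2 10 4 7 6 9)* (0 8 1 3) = (0 8 1 3)(2 10 4 11 6 9) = [8, 3, 10, 0, 11, 5, 9, 7, 1, 2, 4, 6]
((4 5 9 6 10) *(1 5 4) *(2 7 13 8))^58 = ((1 5 9 6 10)(2 7 13 8))^58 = (1 6 5 10 9)(2 13)(7 8)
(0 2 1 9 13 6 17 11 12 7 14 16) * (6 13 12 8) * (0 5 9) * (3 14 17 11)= (0 2 1)(3 14 16 5 9 12 7 17)(6 11 8)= [2, 0, 1, 14, 4, 9, 11, 17, 6, 12, 10, 8, 7, 13, 16, 15, 5, 3]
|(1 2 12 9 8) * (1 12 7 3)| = |(1 2 7 3)(8 12 9)| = 12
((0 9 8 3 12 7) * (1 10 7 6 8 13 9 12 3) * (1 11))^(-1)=(0 7 10 1 11 8 6 12)(9 13)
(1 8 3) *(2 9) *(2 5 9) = (1 8 3)(5 9) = [0, 8, 2, 1, 4, 9, 6, 7, 3, 5]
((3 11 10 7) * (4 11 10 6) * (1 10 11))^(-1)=(1 4 6 11 3 7 10)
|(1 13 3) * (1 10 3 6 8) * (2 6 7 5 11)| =8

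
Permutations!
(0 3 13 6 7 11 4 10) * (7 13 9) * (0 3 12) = (0 12)(3 9 7 11 4 10)(6 13) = [12, 1, 2, 9, 10, 5, 13, 11, 8, 7, 3, 4, 0, 6]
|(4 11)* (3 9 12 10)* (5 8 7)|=|(3 9 12 10)(4 11)(5 8 7)|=12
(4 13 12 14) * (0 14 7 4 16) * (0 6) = (0 14 16 6)(4 13 12 7) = [14, 1, 2, 3, 13, 5, 0, 4, 8, 9, 10, 11, 7, 12, 16, 15, 6]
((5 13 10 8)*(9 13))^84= (5 8 10 13 9)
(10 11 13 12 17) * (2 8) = [0, 1, 8, 3, 4, 5, 6, 7, 2, 9, 11, 13, 17, 12, 14, 15, 16, 10] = (2 8)(10 11 13 12 17)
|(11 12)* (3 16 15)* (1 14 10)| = |(1 14 10)(3 16 15)(11 12)| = 6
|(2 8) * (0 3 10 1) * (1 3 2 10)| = 6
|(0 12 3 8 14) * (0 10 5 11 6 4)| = |(0 12 3 8 14 10 5 11 6 4)| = 10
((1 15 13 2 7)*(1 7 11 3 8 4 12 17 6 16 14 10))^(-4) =((1 15 13 2 11 3 8 4 12 17 6 16 14 10))^(-4) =(1 6 8 13 14 12 11)(2 10 17 3 15 16 4)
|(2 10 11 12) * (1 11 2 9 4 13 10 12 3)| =6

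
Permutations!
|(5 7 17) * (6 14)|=6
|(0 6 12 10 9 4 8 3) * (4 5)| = |(0 6 12 10 9 5 4 8 3)| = 9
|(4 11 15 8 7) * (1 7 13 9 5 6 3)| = |(1 7 4 11 15 8 13 9 5 6 3)| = 11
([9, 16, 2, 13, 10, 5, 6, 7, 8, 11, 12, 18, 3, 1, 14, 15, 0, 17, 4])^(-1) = [16, 13, 2, 12, 18, 5, 6, 7, 8, 0, 4, 9, 10, 3, 14, 15, 1, 17, 11]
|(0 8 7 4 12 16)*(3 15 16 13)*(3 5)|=|(0 8 7 4 12 13 5 3 15 16)|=10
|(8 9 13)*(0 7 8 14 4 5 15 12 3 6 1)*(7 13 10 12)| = 14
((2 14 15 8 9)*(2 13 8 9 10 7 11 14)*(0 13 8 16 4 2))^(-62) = (0 4 13 2 16)(7 11 14 15 9 8 10)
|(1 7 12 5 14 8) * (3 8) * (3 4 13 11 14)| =|(1 7 12 5 3 8)(4 13 11 14)| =12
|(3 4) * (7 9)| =2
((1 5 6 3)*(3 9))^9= ((1 5 6 9 3))^9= (1 3 9 6 5)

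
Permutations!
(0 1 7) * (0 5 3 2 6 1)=(1 7 5 3 2 6)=[0, 7, 6, 2, 4, 3, 1, 5]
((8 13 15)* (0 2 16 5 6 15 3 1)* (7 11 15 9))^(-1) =(0 1 3 13 8 15 11 7 9 6 5 16 2)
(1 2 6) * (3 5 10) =(1 2 6)(3 5 10) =[0, 2, 6, 5, 4, 10, 1, 7, 8, 9, 3]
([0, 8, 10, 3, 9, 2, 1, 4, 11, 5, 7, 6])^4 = (11)(2 9 7)(4 10 5)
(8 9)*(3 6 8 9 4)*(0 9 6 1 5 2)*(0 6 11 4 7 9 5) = (0 5 2 6 8 7 9 11 4 3 1) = [5, 0, 6, 1, 3, 2, 8, 9, 7, 11, 10, 4]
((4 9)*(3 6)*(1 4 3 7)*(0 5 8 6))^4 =(0 7 3 6 9 8 4 5 1)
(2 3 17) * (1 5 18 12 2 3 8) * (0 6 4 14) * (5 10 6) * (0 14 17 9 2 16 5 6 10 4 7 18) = (0 6 7 18 12 16 5)(1 4 17 3 9 2 8) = [6, 4, 8, 9, 17, 0, 7, 18, 1, 2, 10, 11, 16, 13, 14, 15, 5, 3, 12]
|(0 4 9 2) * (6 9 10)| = 6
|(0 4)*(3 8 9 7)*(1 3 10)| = |(0 4)(1 3 8 9 7 10)| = 6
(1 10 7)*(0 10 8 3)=(0 10 7 1 8 3)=[10, 8, 2, 0, 4, 5, 6, 1, 3, 9, 7]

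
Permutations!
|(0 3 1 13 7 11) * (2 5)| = 6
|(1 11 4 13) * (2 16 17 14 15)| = 20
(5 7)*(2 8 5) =[0, 1, 8, 3, 4, 7, 6, 2, 5] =(2 8 5 7)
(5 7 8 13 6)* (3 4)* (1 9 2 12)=(1 9 2 12)(3 4)(5 7 8 13 6)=[0, 9, 12, 4, 3, 7, 5, 8, 13, 2, 10, 11, 1, 6]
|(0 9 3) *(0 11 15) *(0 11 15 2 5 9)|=|(2 5 9 3 15 11)|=6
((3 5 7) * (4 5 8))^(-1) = ((3 8 4 5 7))^(-1) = (3 7 5 4 8)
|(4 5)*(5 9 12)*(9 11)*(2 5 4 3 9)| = |(2 5 3 9 12 4 11)| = 7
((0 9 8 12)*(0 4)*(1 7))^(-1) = (0 4 12 8 9)(1 7)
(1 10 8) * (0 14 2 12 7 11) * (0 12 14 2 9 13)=(0 2 14 9 13)(1 10 8)(7 11 12)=[2, 10, 14, 3, 4, 5, 6, 11, 1, 13, 8, 12, 7, 0, 9]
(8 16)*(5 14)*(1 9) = [0, 9, 2, 3, 4, 14, 6, 7, 16, 1, 10, 11, 12, 13, 5, 15, 8] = (1 9)(5 14)(8 16)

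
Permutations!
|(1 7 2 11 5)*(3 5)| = |(1 7 2 11 3 5)| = 6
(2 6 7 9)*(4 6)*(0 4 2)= (0 4 6 7 9)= [4, 1, 2, 3, 6, 5, 7, 9, 8, 0]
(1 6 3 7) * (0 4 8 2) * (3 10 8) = (0 4 3 7 1 6 10 8 2) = [4, 6, 0, 7, 3, 5, 10, 1, 2, 9, 8]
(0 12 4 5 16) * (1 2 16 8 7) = (0 12 4 5 8 7 1 2 16) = [12, 2, 16, 3, 5, 8, 6, 1, 7, 9, 10, 11, 4, 13, 14, 15, 0]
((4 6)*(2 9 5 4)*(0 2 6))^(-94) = ((0 2 9 5 4))^(-94) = (0 2 9 5 4)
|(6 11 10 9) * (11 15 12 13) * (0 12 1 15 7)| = 8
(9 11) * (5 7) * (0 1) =(0 1)(5 7)(9 11) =[1, 0, 2, 3, 4, 7, 6, 5, 8, 11, 10, 9]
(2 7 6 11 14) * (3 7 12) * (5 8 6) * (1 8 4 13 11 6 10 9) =(1 8 10 9)(2 12 3 7 5 4 13 11 14) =[0, 8, 12, 7, 13, 4, 6, 5, 10, 1, 9, 14, 3, 11, 2]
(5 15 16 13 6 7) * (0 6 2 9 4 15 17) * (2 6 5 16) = (0 5 17)(2 9 4 15)(6 7 16 13) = [5, 1, 9, 3, 15, 17, 7, 16, 8, 4, 10, 11, 12, 6, 14, 2, 13, 0]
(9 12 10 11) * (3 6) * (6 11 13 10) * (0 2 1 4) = (0 2 1 4)(3 11 9 12 6)(10 13) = [2, 4, 1, 11, 0, 5, 3, 7, 8, 12, 13, 9, 6, 10]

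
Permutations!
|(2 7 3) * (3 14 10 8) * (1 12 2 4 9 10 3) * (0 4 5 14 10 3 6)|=42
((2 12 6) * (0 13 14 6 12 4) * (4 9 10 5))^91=((0 13 14 6 2 9 10 5 4))^91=(0 13 14 6 2 9 10 5 4)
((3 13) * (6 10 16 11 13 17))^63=((3 17 6 10 16 11 13))^63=(17)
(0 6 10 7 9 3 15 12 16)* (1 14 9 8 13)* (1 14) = (0 6 10 7 8 13 14 9 3 15 12 16) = [6, 1, 2, 15, 4, 5, 10, 8, 13, 3, 7, 11, 16, 14, 9, 12, 0]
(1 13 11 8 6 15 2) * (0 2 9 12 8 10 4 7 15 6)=(0 2 1 13 11 10 4 7 15 9 12 8)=[2, 13, 1, 3, 7, 5, 6, 15, 0, 12, 4, 10, 8, 11, 14, 9]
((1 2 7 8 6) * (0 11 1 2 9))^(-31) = (0 11 1 9)(2 7 8 6)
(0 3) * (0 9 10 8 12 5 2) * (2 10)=[3, 1, 0, 9, 4, 10, 6, 7, 12, 2, 8, 11, 5]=(0 3 9 2)(5 10 8 12)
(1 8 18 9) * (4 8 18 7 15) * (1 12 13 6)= [0, 18, 2, 3, 8, 5, 1, 15, 7, 12, 10, 11, 13, 6, 14, 4, 16, 17, 9]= (1 18 9 12 13 6)(4 8 7 15)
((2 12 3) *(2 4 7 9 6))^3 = ((2 12 3 4 7 9 6))^3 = (2 4 6 3 9 12 7)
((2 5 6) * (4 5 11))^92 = (2 4 6 11 5)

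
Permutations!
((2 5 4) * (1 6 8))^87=(8)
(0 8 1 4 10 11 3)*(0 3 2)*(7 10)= (0 8 1 4 7 10 11 2)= [8, 4, 0, 3, 7, 5, 6, 10, 1, 9, 11, 2]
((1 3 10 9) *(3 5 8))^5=(1 9 10 3 8 5)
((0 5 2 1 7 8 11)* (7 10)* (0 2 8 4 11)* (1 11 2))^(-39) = (1 4)(2 10)(7 11)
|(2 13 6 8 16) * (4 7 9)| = |(2 13 6 8 16)(4 7 9)| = 15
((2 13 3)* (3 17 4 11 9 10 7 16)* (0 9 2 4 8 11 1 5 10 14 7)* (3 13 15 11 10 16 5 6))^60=(17)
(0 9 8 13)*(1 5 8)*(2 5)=(0 9 1 2 5 8 13)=[9, 2, 5, 3, 4, 8, 6, 7, 13, 1, 10, 11, 12, 0]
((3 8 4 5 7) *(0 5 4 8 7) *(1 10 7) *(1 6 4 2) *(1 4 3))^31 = ((0 5)(1 10 7)(2 4)(3 6))^31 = (0 5)(1 10 7)(2 4)(3 6)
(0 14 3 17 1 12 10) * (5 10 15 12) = (0 14 3 17 1 5 10)(12 15) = [14, 5, 2, 17, 4, 10, 6, 7, 8, 9, 0, 11, 15, 13, 3, 12, 16, 1]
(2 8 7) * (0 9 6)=[9, 1, 8, 3, 4, 5, 0, 2, 7, 6]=(0 9 6)(2 8 7)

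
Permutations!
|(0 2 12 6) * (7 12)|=|(0 2 7 12 6)|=5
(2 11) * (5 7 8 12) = (2 11)(5 7 8 12) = [0, 1, 11, 3, 4, 7, 6, 8, 12, 9, 10, 2, 5]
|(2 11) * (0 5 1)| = 6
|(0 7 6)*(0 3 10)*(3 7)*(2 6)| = 3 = |(0 3 10)(2 6 7)|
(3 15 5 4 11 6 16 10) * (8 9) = [0, 1, 2, 15, 11, 4, 16, 7, 9, 8, 3, 6, 12, 13, 14, 5, 10] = (3 15 5 4 11 6 16 10)(8 9)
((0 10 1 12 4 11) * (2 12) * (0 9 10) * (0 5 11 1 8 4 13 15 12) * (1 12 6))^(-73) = ((0 5 11 9 10 8 4 12 13 15 6 1 2))^(-73) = (0 8 6 11 12 2 10 15 5 4 1 9 13)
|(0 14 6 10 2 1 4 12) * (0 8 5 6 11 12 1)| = |(0 14 11 12 8 5 6 10 2)(1 4)| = 18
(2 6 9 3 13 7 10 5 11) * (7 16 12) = (2 6 9 3 13 16 12 7 10 5 11) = [0, 1, 6, 13, 4, 11, 9, 10, 8, 3, 5, 2, 7, 16, 14, 15, 12]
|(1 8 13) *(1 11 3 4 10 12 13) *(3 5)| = |(1 8)(3 4 10 12 13 11 5)| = 14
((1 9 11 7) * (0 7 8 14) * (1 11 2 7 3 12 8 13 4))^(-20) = (14)(1 9 2 7 11 13 4)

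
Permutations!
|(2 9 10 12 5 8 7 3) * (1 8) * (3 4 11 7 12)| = |(1 8 12 5)(2 9 10 3)(4 11 7)| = 12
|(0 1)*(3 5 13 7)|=4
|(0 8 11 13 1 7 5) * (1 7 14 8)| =8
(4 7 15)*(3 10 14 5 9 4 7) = (3 10 14 5 9 4)(7 15) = [0, 1, 2, 10, 3, 9, 6, 15, 8, 4, 14, 11, 12, 13, 5, 7]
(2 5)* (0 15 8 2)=(0 15 8 2 5)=[15, 1, 5, 3, 4, 0, 6, 7, 2, 9, 10, 11, 12, 13, 14, 8]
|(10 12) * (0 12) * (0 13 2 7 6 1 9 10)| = |(0 12)(1 9 10 13 2 7 6)| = 14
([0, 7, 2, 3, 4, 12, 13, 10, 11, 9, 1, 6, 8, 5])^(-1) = [0, 10, 2, 3, 4, 13, 11, 1, 12, 9, 7, 8, 5, 6]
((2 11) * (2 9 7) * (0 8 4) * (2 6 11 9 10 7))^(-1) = (0 4 8)(2 9)(6 7 10 11)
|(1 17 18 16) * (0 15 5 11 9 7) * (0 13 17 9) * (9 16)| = 20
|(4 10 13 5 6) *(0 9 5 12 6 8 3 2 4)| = |(0 9 5 8 3 2 4 10 13 12 6)| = 11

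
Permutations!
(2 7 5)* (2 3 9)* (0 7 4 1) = (0 7 5 3 9 2 4 1) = [7, 0, 4, 9, 1, 3, 6, 5, 8, 2]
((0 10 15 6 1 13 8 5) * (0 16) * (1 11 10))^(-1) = ((0 1 13 8 5 16)(6 11 10 15))^(-1) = (0 16 5 8 13 1)(6 15 10 11)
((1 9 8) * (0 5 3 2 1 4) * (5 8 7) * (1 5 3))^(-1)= ((0 8 4)(1 9 7 3 2 5))^(-1)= (0 4 8)(1 5 2 3 7 9)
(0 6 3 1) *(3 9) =(0 6 9 3 1) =[6, 0, 2, 1, 4, 5, 9, 7, 8, 3]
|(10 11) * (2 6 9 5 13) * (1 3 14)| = 30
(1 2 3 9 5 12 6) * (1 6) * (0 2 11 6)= (0 2 3 9 5 12 1 11 6)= [2, 11, 3, 9, 4, 12, 0, 7, 8, 5, 10, 6, 1]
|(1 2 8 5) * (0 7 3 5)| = 7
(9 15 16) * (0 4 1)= (0 4 1)(9 15 16)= [4, 0, 2, 3, 1, 5, 6, 7, 8, 15, 10, 11, 12, 13, 14, 16, 9]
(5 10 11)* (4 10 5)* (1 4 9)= [0, 4, 2, 3, 10, 5, 6, 7, 8, 1, 11, 9]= (1 4 10 11 9)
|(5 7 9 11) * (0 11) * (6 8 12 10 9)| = 9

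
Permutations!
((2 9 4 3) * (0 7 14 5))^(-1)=((0 7 14 5)(2 9 4 3))^(-1)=(0 5 14 7)(2 3 4 9)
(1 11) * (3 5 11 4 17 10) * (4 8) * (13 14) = (1 8 4 17 10 3 5 11)(13 14) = [0, 8, 2, 5, 17, 11, 6, 7, 4, 9, 3, 1, 12, 14, 13, 15, 16, 10]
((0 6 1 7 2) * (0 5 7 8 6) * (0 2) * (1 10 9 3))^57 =(0 2 5 7)(1 10)(3 6)(8 9) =((0 2 5 7)(1 8 6 10 9 3))^57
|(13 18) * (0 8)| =2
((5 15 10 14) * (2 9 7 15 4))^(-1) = ((2 9 7 15 10 14 5 4))^(-1) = (2 4 5 14 10 15 7 9)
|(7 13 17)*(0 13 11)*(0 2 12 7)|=12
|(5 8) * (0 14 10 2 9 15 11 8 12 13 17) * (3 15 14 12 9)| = 36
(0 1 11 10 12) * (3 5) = (0 1 11 10 12)(3 5) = [1, 11, 2, 5, 4, 3, 6, 7, 8, 9, 12, 10, 0]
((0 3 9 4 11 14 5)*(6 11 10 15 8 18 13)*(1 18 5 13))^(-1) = ((0 3 9 4 10 15 8 5)(1 18)(6 11 14 13))^(-1) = (0 5 8 15 10 4 9 3)(1 18)(6 13 14 11)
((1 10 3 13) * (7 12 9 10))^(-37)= ((1 7 12 9 10 3 13))^(-37)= (1 3 9 7 13 10 12)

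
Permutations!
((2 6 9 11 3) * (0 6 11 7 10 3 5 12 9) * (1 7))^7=(0 6)(1 12 11 3 7 9 5 2 10)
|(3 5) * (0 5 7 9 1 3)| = |(0 5)(1 3 7 9)| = 4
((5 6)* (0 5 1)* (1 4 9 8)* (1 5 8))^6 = (0 1 9 4 6 5 8)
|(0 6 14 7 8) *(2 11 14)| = |(0 6 2 11 14 7 8)| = 7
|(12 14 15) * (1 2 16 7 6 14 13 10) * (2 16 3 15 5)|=|(1 16 7 6 14 5 2 3 15 12 13 10)|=12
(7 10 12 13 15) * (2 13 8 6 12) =(2 13 15 7 10)(6 12 8) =[0, 1, 13, 3, 4, 5, 12, 10, 6, 9, 2, 11, 8, 15, 14, 7]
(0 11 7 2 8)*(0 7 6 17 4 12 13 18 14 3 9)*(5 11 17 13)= (0 17 4 12 5 11 6 13 18 14 3 9)(2 8 7)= [17, 1, 8, 9, 12, 11, 13, 2, 7, 0, 10, 6, 5, 18, 3, 15, 16, 4, 14]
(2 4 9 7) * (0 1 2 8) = (0 1 2 4 9 7 8) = [1, 2, 4, 3, 9, 5, 6, 8, 0, 7]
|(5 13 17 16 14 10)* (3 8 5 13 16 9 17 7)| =8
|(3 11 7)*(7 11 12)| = |(3 12 7)| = 3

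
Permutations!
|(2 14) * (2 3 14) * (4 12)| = 2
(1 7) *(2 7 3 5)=(1 3 5 2 7)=[0, 3, 7, 5, 4, 2, 6, 1]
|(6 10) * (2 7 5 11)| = |(2 7 5 11)(6 10)| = 4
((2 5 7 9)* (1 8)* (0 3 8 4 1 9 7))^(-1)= (0 5 2 9 8 3)(1 4)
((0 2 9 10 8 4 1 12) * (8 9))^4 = ((0 2 8 4 1 12)(9 10))^4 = (0 1 8)(2 12 4)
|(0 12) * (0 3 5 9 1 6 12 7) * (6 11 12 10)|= 6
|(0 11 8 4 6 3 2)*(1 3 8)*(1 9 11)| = |(0 1 3 2)(4 6 8)(9 11)| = 12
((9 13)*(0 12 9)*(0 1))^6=(0 12 9 13 1)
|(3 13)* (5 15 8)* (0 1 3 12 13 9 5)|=|(0 1 3 9 5 15 8)(12 13)|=14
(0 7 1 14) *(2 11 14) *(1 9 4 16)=(0 7 9 4 16 1 2 11 14)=[7, 2, 11, 3, 16, 5, 6, 9, 8, 4, 10, 14, 12, 13, 0, 15, 1]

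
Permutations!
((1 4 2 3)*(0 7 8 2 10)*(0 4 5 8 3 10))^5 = (0 8 7 2 3 10 1 4 5)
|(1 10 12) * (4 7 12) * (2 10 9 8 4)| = 6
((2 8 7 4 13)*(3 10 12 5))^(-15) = ((2 8 7 4 13)(3 10 12 5))^(-15) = (13)(3 10 12 5)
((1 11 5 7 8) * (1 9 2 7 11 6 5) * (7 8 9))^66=(1 5)(2 7)(6 11)(8 9)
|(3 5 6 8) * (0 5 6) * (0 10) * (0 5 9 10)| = |(0 9 10 5)(3 6 8)| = 12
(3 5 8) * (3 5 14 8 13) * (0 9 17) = (0 9 17)(3 14 8 5 13) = [9, 1, 2, 14, 4, 13, 6, 7, 5, 17, 10, 11, 12, 3, 8, 15, 16, 0]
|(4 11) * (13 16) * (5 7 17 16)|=10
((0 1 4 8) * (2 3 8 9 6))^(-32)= ((0 1 4 9 6 2 3 8))^(-32)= (9)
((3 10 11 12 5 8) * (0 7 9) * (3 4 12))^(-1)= (0 9 7)(3 11 10)(4 8 5 12)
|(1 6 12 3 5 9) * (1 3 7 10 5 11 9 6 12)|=6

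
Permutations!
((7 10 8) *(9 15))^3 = (9 15)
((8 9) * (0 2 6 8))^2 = ((0 2 6 8 9))^2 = (0 6 9 2 8)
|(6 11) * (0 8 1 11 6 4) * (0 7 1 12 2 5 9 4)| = |(0 8 12 2 5 9 4 7 1 11)| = 10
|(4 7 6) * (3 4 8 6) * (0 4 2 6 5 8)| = |(0 4 7 3 2 6)(5 8)| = 6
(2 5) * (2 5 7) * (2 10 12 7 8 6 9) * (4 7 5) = (2 8 6 9)(4 7 10 12 5) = [0, 1, 8, 3, 7, 4, 9, 10, 6, 2, 12, 11, 5]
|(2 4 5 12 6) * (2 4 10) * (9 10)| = |(2 9 10)(4 5 12 6)| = 12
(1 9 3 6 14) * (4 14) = (1 9 3 6 4 14) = [0, 9, 2, 6, 14, 5, 4, 7, 8, 3, 10, 11, 12, 13, 1]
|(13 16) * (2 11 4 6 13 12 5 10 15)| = 10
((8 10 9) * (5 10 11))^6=(5 10 9 8 11)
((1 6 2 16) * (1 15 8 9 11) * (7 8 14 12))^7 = ((1 6 2 16 15 14 12 7 8 9 11))^7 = (1 7 16 11 12 2 9 14 6 8 15)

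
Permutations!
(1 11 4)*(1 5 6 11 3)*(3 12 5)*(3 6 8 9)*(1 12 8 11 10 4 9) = (1 8)(3 12 5 11 9)(4 6 10) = [0, 8, 2, 12, 6, 11, 10, 7, 1, 3, 4, 9, 5]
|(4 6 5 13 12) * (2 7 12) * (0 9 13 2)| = 6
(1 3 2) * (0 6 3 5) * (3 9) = (0 6 9 3 2 1 5) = [6, 5, 1, 2, 4, 0, 9, 7, 8, 3]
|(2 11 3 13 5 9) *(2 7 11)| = |(3 13 5 9 7 11)| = 6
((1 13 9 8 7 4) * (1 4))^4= ((1 13 9 8 7))^4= (1 7 8 9 13)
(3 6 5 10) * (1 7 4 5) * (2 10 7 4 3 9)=(1 4 5 7 3 6)(2 10 9)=[0, 4, 10, 6, 5, 7, 1, 3, 8, 2, 9]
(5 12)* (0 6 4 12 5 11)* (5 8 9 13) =(0 6 4 12 11)(5 8 9 13) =[6, 1, 2, 3, 12, 8, 4, 7, 9, 13, 10, 0, 11, 5]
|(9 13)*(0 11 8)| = |(0 11 8)(9 13)| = 6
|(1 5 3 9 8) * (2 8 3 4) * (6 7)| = 10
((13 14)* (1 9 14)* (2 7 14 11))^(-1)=((1 9 11 2 7 14 13))^(-1)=(1 13 14 7 2 11 9)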